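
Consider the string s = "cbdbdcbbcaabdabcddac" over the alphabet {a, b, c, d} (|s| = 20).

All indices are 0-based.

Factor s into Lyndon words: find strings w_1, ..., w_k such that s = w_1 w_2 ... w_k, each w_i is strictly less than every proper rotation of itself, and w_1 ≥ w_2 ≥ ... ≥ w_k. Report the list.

["c", "bdbdc", "bbc", "aabdabcddac"]

emit factor 1: 'c' (i=0, period=1)
emit factor 2: 'bdbdc' (i=1, period=5)
emit factor 3: 'bbc' (i=6, period=3)
emit factor 4: 'aabdabcddac' (i=9, period=11)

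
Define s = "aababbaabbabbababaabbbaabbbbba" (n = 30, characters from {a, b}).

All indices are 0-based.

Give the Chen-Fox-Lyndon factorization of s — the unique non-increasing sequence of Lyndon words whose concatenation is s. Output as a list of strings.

["aababbaabbabbababaabbbaabbbbb", "a"]

emit factor 1: 'aababbaabbabbababaabbbaabbbbb' (i=0, period=29)
emit factor 2: 'a' (i=29, period=1)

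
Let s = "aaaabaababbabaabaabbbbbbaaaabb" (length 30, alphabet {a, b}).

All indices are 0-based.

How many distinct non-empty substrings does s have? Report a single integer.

rank | idx | suffix
   0 |   0 | aaaabaababbabaabaabbbbbbaaaabb
   1 |  24 | aaaabb
   2 |   1 | aaabaababbabaabaabbbbbbaaaabb
   3 |  25 | aaabb
   4 |   2 | aabaababbabaabaabbbbbbaaaabb
   5 |  13 | aabaabbbbbbaaaabb
   6 |   5 | aababbabaabaabbbbbbaaaabb
   7 |  26 | aabb
   8 |  16 | aabbbbbbaaaabb
   9 |  11 | abaabaabbbbbbaaaabb
  10 |   3 | abaababbabaabaabbbbbbaaaabb
  11 |  14 | abaabbbbbbaaaabb
  12 |   6 | ababbabaabaabbbbbbaaaabb
  13 |  27 | abb
  14 |   8 | abbabaabaabbbbbbaaaabb
  15 |  17 | abbbbbbaaaabb
  16 |  29 | b
  17 |  23 | baaaabb
  18 |  12 | baabaabbbbbbaaaabb
  19 |   4 | baababbabaabaabbbbbbaaaabb
  20 |  15 | baabbbbbbaaaabb
  21 |  10 | babaabaabbbbbbaaaabb
  22 |   7 | babbabaabaabbbbbbaaaabb
  23 |  28 | bb
  24 |  22 | bbaaaabb
  25 |   9 | bbabaabaabbbbbbaaaabb
  26 |  21 | bbbaaaabb
  27 |  20 | bbbbaaaabb
  28 |  19 | bbbbbaaaabb
  29 |  18 | bbbbbbaaaabb

SA = [0, 24, 1, 25, 2, 13, 5, 26, 16, 11, 3, 14, 6, 27, 8, 17, 29, 23, 12, 4, 15, 10, 7, 28, 22, 9, 21, 20, 19, 18]
i: (SA[i-1],SA[i]) lcp shared
  1: (0,24) 5 'aaaab'
  2: (24,1) 3 'aaa'
  3: (1,25) 4 'aaab'
  4: (25,2) 2 'aa'
  5: (2,13) 6 'aabaab'
  6: (13,5) 4 'aaba'
  7: (5,26) 3 'aab'
  8: (26,16) 4 'aabb'
  9: (16,11) 1 'a'
  10: (11,3) 6 'abaaba'
  11: (3,14) 5 'abaab'
  12: (14,6) 3 'aba'
  13: (6,27) 2 'ab'
  14: (27,8) 3 'abb'
  15: (8,17) 3 'abb'
  16: (17,29) 0 ''
  17: (29,23) 1 'b'
  18: (23,12) 3 'baa'
  19: (12,4) 5 'baaba'
  20: (4,15) 4 'baab'
  21: (15,10) 2 'ba'
  22: (10,7) 3 'bab'
  23: (7,28) 1 'b'
  24: (28,22) 2 'bb'
  25: (22,9) 3 'bba'
  26: (9,21) 2 'bb'
  27: (21,20) 3 'bbb'
  28: (20,19) 4 'bbbb'
  29: (19,18) 5 'bbbbb'

n(n+1)/2 = 30·31/2 = 465
Σ LCP = 0 + 5 + 3 + 4 + 2 + 6 + 4 + 3 + 4 + 1 + 6 + 5 + 3 + 2 + 3 + 3 + 0 + 1 + 3 + 5 + 4 + 2 + 3 + 1 + 2 + 3 + 2 + 3 + 4 + 5 = 92
distinct = 465 − 92 = 373

373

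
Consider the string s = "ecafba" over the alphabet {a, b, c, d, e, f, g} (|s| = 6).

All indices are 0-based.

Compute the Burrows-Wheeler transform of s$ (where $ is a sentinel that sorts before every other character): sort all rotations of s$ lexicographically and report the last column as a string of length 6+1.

rank  rotation last
    0  $ecafba  a
    1  a$ecafb  b
    2  afba$ec  c
    3  ba$ecaf  f
    4  cafba$e  e
    5  ecafba$  $
    6  fba$eca  a

abcfe$a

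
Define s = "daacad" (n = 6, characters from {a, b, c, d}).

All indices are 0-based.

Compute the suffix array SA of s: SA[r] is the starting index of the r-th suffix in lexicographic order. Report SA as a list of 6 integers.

[1, 2, 4, 3, 5, 0]

rank→(start, suffix):
  0 → (1, 'aacad')
  1 → (2, 'acad')
  2 → (4, 'ad')
  3 → (3, 'cad')
  4 → (5, 'd')
  5 → (0, 'daacad')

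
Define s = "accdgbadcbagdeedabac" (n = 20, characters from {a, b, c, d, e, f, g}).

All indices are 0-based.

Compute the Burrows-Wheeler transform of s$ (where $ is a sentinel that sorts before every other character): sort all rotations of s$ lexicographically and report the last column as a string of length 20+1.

cdb$bbagcadaceagcedda

rank  rotation               last
    0  $accdgbadcbagdeedabac  c
    1  abac$accdgbadcbagdeed  d
    2  ac$accdgbadcbagdeedab  b
    3  accdgbadcbagdeedabac$  $
    4  adcbagdeedabac$accdgb  b
    5  agdeedabac$accdgbadcb  b
    6  bac$accdgbadcbagdeeda  a
    7  badcbagdeedabac$accdg  g
    8  bagdeedabac$accdgbadc  c
    9  c$accdgbadcbagdeedaba  a
   10  cbagdeedabac$accdgbad  d
   11  ccdgbadcbagdeedabac$a  a
   12  cdgbadcbagdeedabac$ac  c
   13  dabac$accdgbadcbagdee  e
   14  dcbagdeedabac$accdgba  a
   15  deedabac$accdgbadcbag  g
   16  dgbadcbagdeedabac$acc  c
   17  edabac$accdgbadcbagde  e
   18  eedabac$accdgbadcbagd  d
   19  gbadcbagdeedabac$accd  d
   20  gdeedabac$accdgbadcba  a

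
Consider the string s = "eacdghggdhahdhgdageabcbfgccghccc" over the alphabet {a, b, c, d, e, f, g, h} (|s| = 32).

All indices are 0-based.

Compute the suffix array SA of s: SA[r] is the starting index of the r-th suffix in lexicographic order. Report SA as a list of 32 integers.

[19, 1, 16, 10, 20, 22, 31, 21, 30, 29, 25, 2, 26, 15, 3, 8, 12, 18, 0, 23, 24, 14, 7, 17, 6, 27, 4, 9, 28, 11, 13, 5]

sorted suffixes:
  #0 SA[0]=19  'abcbfgccghccc'
  #1 SA[1]=1  'acdghggdhahdhgdageabcbfgccghccc'
  #2 SA[2]=16  'ageabcbfgccghccc'
  #3 SA[3]=10  'ahdhgdageabcbfgccghccc'
  #4 SA[4]=20  'bcbfgccghccc'
  #5 SA[5]=22  'bfgccghccc'
  #6 SA[6]=31  'c'
  #7 SA[7]=21  'cbfgccghccc'
  #8 SA[8]=30  'cc'
  #9 SA[9]=29  'ccc'
  #10 SA[10]=25  'ccghccc'
  #11 SA[11]=2  'cdghggdhahdhgdageabcbfgccghccc'
  #12 SA[12]=26  'cghccc'
  #13 SA[13]=15  'dageabcbfgccghccc'
  #14 SA[14]=3  'dghggdhahdhgdageabcbfgccghccc'
  #15 SA[15]=8  'dhahdhgdageabcbfgccghccc'
  #16 SA[16]=12  'dhgdageabcbfgccghccc'
  #17 SA[17]=18  'eabcbfgccghccc'
  #18 SA[18]=0  'eacdghggdhahdhgdageabcbfgccghccc'
  #19 SA[19]=23  'fgccghccc'
  #20 SA[20]=24  'gccghccc'
  #21 SA[21]=14  'gdageabcbfgccghccc'
  #22 SA[22]=7  'gdhahdhgdageabcbfgccghccc'
  #23 SA[23]=17  'geabcbfgccghccc'
  #24 SA[24]=6  'ggdhahdhgdageabcbfgccghccc'
  #25 SA[25]=27  'ghccc'
  #26 SA[26]=4  'ghggdhahdhgdageabcbfgccghccc'
  #27 SA[27]=9  'hahdhgdageabcbfgccghccc'
  #28 SA[28]=28  'hccc'
  #29 SA[29]=11  'hdhgdageabcbfgccghccc'
  #30 SA[30]=13  'hgdageabcbfgccghccc'
  #31 SA[31]=5  'hggdhahdhgdageabcbfgccghccc'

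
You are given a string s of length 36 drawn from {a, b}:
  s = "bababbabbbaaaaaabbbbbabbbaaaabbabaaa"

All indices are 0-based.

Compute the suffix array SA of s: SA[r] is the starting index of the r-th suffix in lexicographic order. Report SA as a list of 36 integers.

[35, 34, 33, 10, 11, 25, 12, 26, 13, 27, 14, 31, 1, 28, 3, 6, 21, 15, 32, 9, 24, 30, 0, 2, 5, 20, 8, 23, 29, 4, 19, 7, 22, 18, 17, 16]

rank→(start, suffix):
  0 → (35, 'a')
  1 → (34, 'aa')
  2 → (33, 'aaa')
  3 → (10, 'aaaaaabbbbbabbbaaaabbabaaa')
  4 → (11, 'aaaaabbbbbabbbaaaabbabaaa')
  5 → (25, 'aaaabbabaaa')
  6 → (12, 'aaaabbbbbabbbaaaabbabaaa')
  7 → (26, 'aaabbabaaa')
  8 → (13, 'aaabbbbbabbbaaaabbabaaa')
  9 → (27, 'aabbabaaa')
  10 → (14, 'aabbbbbabbbaaaabbabaaa')
  11 → (31, 'abaaa')
  12 → (1, 'ababbabbbaaaaaabbbbbabbbaaaabbabaaa')
  13 → (28, 'abbabaaa')
  14 → (3, 'abbabbbaaaaaabbbbbabbbaaaabbabaaa')
  15 → (6, 'abbbaaaaaabbbbbabbbaaaabbabaaa')
  16 → (21, 'abbbaaaabbabaaa')
  17 → (15, 'abbbbbabbbaaaabbabaaa')
  18 → (32, 'baaa')
  19 → (9, 'baaaaaabbbbbabbbaaaabbabaaa')
  20 → (24, 'baaaabbabaaa')
  21 → (30, 'babaaa')
  22 → (0, 'bababbabbbaaaaaabbbbbabbbaaaabbabaaa')
  23 → (2, 'babbabbbaaaaaabbbbbabbbaaaabbabaaa')
  24 → (5, 'babbbaaaaaabbbbbabbbaaaabbabaaa')
  25 → (20, 'babbbaaaabbabaaa')
  26 → (8, 'bbaaaaaabbbbbabbbaaaabbabaaa')
  27 → (23, 'bbaaaabbabaaa')
  28 → (29, 'bbabaaa')
  29 → (4, 'bbabbbaaaaaabbbbbabbbaaaabbabaaa')
  30 → (19, 'bbabbbaaaabbabaaa')
  31 → (7, 'bbbaaaaaabbbbbabbbaaaabbabaaa')
  32 → (22, 'bbbaaaabbabaaa')
  33 → (18, 'bbbabbbaaaabbabaaa')
  34 → (17, 'bbbbabbbaaaabbabaaa')
  35 → (16, 'bbbbbabbbaaaabbabaaa')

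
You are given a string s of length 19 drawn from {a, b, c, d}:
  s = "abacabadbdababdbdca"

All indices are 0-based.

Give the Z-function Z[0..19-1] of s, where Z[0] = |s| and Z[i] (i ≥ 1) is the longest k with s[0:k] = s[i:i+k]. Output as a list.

[19, 0, 1, 0, 3, 0, 1, 0, 0, 0, 3, 0, 2, 0, 0, 0, 0, 0, 1]

Z[0]=19
i=1: fresh scan; Z[1]=0
i=2: fresh scan; Z[2]=1 scan→box=[2,3)
i=3: fresh scan; Z[3]=0
i=4: fresh scan; Z[4]=3 scan→box=[4,7)
i=5: min(r-i=2, Z[1]=0)=0; Z[5]=0
i=6: min(r-i=1, Z[2]=1)=1; Z[6]=1
i=7: fresh scan; Z[7]=0
i=8: fresh scan; Z[8]=0
i=9: fresh scan; Z[9]=0
i=10: fresh scan; Z[10]=3 scan→box=[10,13)
i=11: min(r-i=2, Z[1]=0)=0; Z[11]=0
i=12: min(r-i=1, Z[2]=1)=1; Z[12]=2 scan→box=[12,14)
i=13: min(r-i=1, Z[1]=0)=0; Z[13]=0
i=14: fresh scan; Z[14]=0
i=15: fresh scan; Z[15]=0
i=16: fresh scan; Z[16]=0
i=17: fresh scan; Z[17]=0
i=18: fresh scan; Z[18]=1 scan→box=[18,19)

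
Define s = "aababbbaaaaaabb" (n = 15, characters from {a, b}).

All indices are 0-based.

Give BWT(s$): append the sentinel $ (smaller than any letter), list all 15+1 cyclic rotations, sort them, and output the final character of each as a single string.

bbaaa$aaabbbaaba

rank  rotation          last
    0  $aababbbaaaaaabb  b
    1  aaaaaabb$aababbb  b
    2  aaaaabb$aababbba  a
    3  aaaabb$aababbbaa  a
    4  aaabb$aababbbaaa  a
    5  aababbbaaaaaabb$  $
    6  aabb$aababbbaaaa  a
    7  ababbbaaaaaabb$a  a
    8  abb$aababbbaaaaa  a
    9  abbbaaaaaabb$aab  b
   10  b$aababbbaaaaaab  b
   11  baaaaaabb$aababb  b
   12  babbbaaaaaabb$aa  a
   13  bb$aababbbaaaaaa  a
   14  bbaaaaaabb$aabab  b
   15  bbbaaaaaabb$aaba  a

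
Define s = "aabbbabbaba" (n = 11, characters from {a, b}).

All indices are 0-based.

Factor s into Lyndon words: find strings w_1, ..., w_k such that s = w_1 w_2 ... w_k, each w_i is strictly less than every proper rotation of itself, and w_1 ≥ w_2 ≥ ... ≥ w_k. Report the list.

["aabbbabbab", "a"]

emit factor 1: 'aabbbabbab' (i=0, period=10)
emit factor 2: 'a' (i=10, period=1)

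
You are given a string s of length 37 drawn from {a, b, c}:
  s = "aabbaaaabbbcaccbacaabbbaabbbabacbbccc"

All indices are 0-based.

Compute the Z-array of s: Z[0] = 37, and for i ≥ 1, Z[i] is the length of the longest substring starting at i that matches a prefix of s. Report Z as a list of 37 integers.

[37, 1, 0, 0, 2, 2, 4, 1, 0, 0, 0, 0, 1, 0, 0, 0, 1, 0, 4, 1, 0, 0, 0, 4, 1, 0, 0, 0, 1, 0, 1, 0, 0, 0, 0, 0, 0]

Z[0]=37
i=1: fresh scan; Z[1]=1 extend→box=[1,2)
i=2: fresh scan; Z[2]=0
i=3: fresh scan; Z[3]=0
i=4: fresh scan; Z[4]=2 extend→box=[4,6)
i=5: min(r-i=1, Z[1]=1)=1; Z[5]=2 extend→box=[5,7)
i=6: min(r-i=1, Z[1]=1)=1; Z[6]=4 extend→box=[6,10)
i=7: min(r-i=3, Z[1]=1)=1; Z[7]=1
i=8: min(r-i=2, Z[2]=0)=0; Z[8]=0
i=9: min(r-i=1, Z[3]=0)=0; Z[9]=0
i=10: fresh scan; Z[10]=0
i=11: fresh scan; Z[11]=0
i=12: fresh scan; Z[12]=1 extend→box=[12,13)
i=13: fresh scan; Z[13]=0
i=14: fresh scan; Z[14]=0
i=15: fresh scan; Z[15]=0
i=16: fresh scan; Z[16]=1 extend→box=[16,17)
i=17: fresh scan; Z[17]=0
i=18: fresh scan; Z[18]=4 extend→box=[18,22)
i=19: min(r-i=3, Z[1]=1)=1; Z[19]=1
i=20: min(r-i=2, Z[2]=0)=0; Z[20]=0
i=21: min(r-i=1, Z[3]=0)=0; Z[21]=0
i=22: fresh scan; Z[22]=0
i=23: fresh scan; Z[23]=4 extend→box=[23,27)
i=24: min(r-i=3, Z[1]=1)=1; Z[24]=1
i=25: min(r-i=2, Z[2]=0)=0; Z[25]=0
i=26: min(r-i=1, Z[3]=0)=0; Z[26]=0
i=27: fresh scan; Z[27]=0
i=28: fresh scan; Z[28]=1 extend→box=[28,29)
i=29: fresh scan; Z[29]=0
i=30: fresh scan; Z[30]=1 extend→box=[30,31)
i=31: fresh scan; Z[31]=0
i=32: fresh scan; Z[32]=0
i=33: fresh scan; Z[33]=0
i=34: fresh scan; Z[34]=0
i=35: fresh scan; Z[35]=0
i=36: fresh scan; Z[36]=0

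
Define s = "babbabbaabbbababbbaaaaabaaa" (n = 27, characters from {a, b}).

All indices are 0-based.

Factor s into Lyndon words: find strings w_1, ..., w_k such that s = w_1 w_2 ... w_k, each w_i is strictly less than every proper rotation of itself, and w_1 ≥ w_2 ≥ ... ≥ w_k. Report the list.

["b", "abb", "abb", "aabbbababbb", "aaaaab", "a", "a", "a"]

emit factor 1: 'b' (i=0, period=1)
emit factor 2: 'abb' (i=1, period=3)
emit factor 3: 'abb' (i=4, period=3)
emit factor 4: 'aabbbababbb' (i=7, period=11)
emit factor 5: 'aaaaab' (i=18, period=6)
emit factor 6: 'a' (i=24, period=1)
emit factor 7: 'a' (i=25, period=1)
emit factor 8: 'a' (i=26, period=1)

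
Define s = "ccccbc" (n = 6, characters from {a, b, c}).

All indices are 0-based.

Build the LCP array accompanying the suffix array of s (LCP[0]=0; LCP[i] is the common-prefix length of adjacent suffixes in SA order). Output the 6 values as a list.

rank | idx | suffix
   0 |   4 | bc
   1 |   5 | c
   2 |   3 | cbc
   3 |   2 | ccbc
   4 |   1 | cccbc
   5 |   0 | ccccbc

SA = [4, 5, 3, 2, 1, 0]
i: (SA[i-1],SA[i]) lcp shared
  1: (4,5) 0 ''
  2: (5,3) 1 'c'
  3: (3,2) 1 'c'
  4: (2,1) 2 'cc'
  5: (1,0) 3 'ccc'

[0, 0, 1, 1, 2, 3]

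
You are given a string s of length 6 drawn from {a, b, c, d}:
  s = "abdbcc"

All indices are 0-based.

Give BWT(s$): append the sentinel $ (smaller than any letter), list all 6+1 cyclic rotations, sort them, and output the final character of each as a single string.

rank  rotation last
    0  $abdbcc  c
    1  abdbcc$  $
    2  bcc$abd  d
    3  bdbcc$a  a
    4  c$abdbc  c
    5  cc$abdb  b
    6  dbcc$ab  b

c$dacbb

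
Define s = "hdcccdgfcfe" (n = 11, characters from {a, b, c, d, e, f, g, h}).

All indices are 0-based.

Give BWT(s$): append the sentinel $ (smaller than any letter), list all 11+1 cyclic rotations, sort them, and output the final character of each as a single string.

rank  rotation      last
    0  $hdcccdgfcfe  e
    1  cccdgfcfe$hd  d
    2  ccdgfcfe$hdc  c
    3  cdgfcfe$hdcc  c
    4  cfe$hdcccdgf  f
    5  dcccdgfcfe$h  h
    6  dgfcfe$hdccc  c
    7  e$hdcccdgfcf  f
    8  fcfe$hdcccdg  g
    9  fe$hdcccdgfc  c
   10  gfcfe$hdcccd  d
   11  hdcccdgfcfe$  $

edccfhcfgcd$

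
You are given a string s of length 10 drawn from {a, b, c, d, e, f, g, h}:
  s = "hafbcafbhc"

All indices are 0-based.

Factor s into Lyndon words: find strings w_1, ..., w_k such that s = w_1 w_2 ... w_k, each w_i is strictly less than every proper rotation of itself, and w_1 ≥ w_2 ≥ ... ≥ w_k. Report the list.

emit factor 1: 'h' (i=0, period=1)
emit factor 2: 'afbcafbhc' (i=1, period=9)

["h", "afbcafbhc"]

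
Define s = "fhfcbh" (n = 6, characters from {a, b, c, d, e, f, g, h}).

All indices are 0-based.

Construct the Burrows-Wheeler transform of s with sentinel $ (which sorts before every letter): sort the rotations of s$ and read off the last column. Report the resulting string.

hcfh$bf

rank  rotation last
    0  $fhfcbh  h
    1  bh$fhfc  c
    2  cbh$fhf  f
    3  fcbh$fh  h
    4  fhfcbh$  $
    5  h$fhfcb  b
    6  hfcbh$f  f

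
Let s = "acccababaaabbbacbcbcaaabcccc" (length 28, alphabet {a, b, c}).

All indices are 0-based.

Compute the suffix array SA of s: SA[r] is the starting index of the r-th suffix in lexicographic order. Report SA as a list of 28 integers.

[8, 20, 9, 21, 6, 4, 10, 22, 14, 0, 7, 5, 13, 12, 11, 18, 16, 23, 27, 19, 3, 17, 15, 26, 2, 25, 1, 24]

rank→(start, suffix):
  0 → (8, 'aaabbbacbcbcaaabcccc')
  1 → (20, 'aaabcccc')
  2 → (9, 'aabbbacbcbcaaabcccc')
  3 → (21, 'aabcccc')
  4 → (6, 'abaaabbbacbcbcaaabcccc')
  5 → (4, 'ababaaabbbacbcbcaaabcccc')
  6 → (10, 'abbbacbcbcaaabcccc')
  7 → (22, 'abcccc')
  8 → (14, 'acbcbcaaabcccc')
  9 → (0, 'acccababaaabbbacbcbcaaabcccc')
  10 → (7, 'baaabbbacbcbcaaabcccc')
  11 → (5, 'babaaabbbacbcbcaaabcccc')
  12 → (13, 'bacbcbcaaabcccc')
  13 → (12, 'bbacbcbcaaabcccc')
  14 → (11, 'bbbacbcbcaaabcccc')
  15 → (18, 'bcaaabcccc')
  16 → (16, 'bcbcaaabcccc')
  17 → (23, 'bcccc')
  18 → (27, 'c')
  19 → (19, 'caaabcccc')
  20 → (3, 'cababaaabbbacbcbcaaabcccc')
  21 → (17, 'cbcaaabcccc')
  22 → (15, 'cbcbcaaabcccc')
  23 → (26, 'cc')
  24 → (2, 'ccababaaabbbacbcbcaaabcccc')
  25 → (25, 'ccc')
  26 → (1, 'cccababaaabbbacbcbcaaabcccc')
  27 → (24, 'cccc')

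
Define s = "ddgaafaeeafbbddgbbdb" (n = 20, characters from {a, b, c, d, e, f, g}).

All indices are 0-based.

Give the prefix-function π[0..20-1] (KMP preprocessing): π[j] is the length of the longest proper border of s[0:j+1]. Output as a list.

[0, 1, 0, 0, 0, 0, 0, 0, 0, 0, 0, 0, 0, 1, 2, 3, 0, 0, 1, 0]

π[0] = 0
j=1 s[j]='d': π[1]=1 (border 'd')
j=2 s[j]='g': k: 1→0; π[2]=0 (border '')
j=3 s[j]='a': π[3]=0 (border '')
j=4 s[j]='a': π[4]=0 (border '')
j=5 s[j]='f': π[5]=0 (border '')
j=6 s[j]='a': π[6]=0 (border '')
j=7 s[j]='e': π[7]=0 (border '')
j=8 s[j]='e': π[8]=0 (border '')
j=9 s[j]='a': π[9]=0 (border '')
j=10 s[j]='f': π[10]=0 (border '')
j=11 s[j]='b': π[11]=0 (border '')
j=12 s[j]='b': π[12]=0 (border '')
j=13 s[j]='d': π[13]=1 (border 'd')
j=14 s[j]='d': π[14]=2 (border 'dd')
j=15 s[j]='g': π[15]=3 (border 'ddg')
j=16 s[j]='b': k: 3→0; π[16]=0 (border '')
j=17 s[j]='b': π[17]=0 (border '')
j=18 s[j]='d': π[18]=1 (border 'd')
j=19 s[j]='b': k: 1→0; π[19]=0 (border '')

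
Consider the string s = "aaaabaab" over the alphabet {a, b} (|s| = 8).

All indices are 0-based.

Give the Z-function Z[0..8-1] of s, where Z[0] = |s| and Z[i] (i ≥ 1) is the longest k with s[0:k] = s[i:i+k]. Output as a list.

Z[0]=8
i=1: fresh scan; Z[1]=3 extend→box=[1,4)
i=2: min(r-i=2, Z[1]=3)=2; Z[2]=2
i=3: min(r-i=1, Z[2]=2)=1; Z[3]=1
i=4: fresh scan; Z[4]=0
i=5: fresh scan; Z[5]=2 extend→box=[5,7)
i=6: min(r-i=1, Z[1]=3)=1; Z[6]=1
i=7: fresh scan; Z[7]=0

[8, 3, 2, 1, 0, 2, 1, 0]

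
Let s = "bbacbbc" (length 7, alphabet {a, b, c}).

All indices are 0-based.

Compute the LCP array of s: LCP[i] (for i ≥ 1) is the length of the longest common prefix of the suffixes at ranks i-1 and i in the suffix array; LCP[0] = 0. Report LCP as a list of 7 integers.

sorted suffixes:
  #0 SA[0]=2  'acbbc'
  #1 SA[1]=1  'bacbbc'
  #2 SA[2]=0  'bbacbbc'
  #3 SA[3]=4  'bbc'
  #4 SA[4]=5  'bc'
  #5 SA[5]=6  'c'
  #6 SA[6]=3  'cbbc'

SA = [2, 1, 0, 4, 5, 6, 3]
i: (SA[i-1],SA[i]) lcp shared
  1: (2,1) 0 ''
  2: (1,0) 1 'b'
  3: (0,4) 2 'bb'
  4: (4,5) 1 'b'
  5: (5,6) 0 ''
  6: (6,3) 1 'c'

[0, 0, 1, 2, 1, 0, 1]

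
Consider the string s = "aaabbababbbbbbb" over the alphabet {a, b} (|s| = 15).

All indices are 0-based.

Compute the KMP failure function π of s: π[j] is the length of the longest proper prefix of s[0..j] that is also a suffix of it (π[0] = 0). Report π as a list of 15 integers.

[0, 1, 2, 0, 0, 1, 0, 1, 0, 0, 0, 0, 0, 0, 0]

π[0] = 0
j=1 s[j]='a': π[1]=1 (border 'a')
j=2 s[j]='a': π[2]=2 (border 'aa')
j=3 s[j]='b': k: 2→1→0; π[3]=0 (border '')
j=4 s[j]='b': π[4]=0 (border '')
j=5 s[j]='a': π[5]=1 (border 'a')
j=6 s[j]='b': k: 1→0; π[6]=0 (border '')
j=7 s[j]='a': π[7]=1 (border 'a')
j=8 s[j]='b': k: 1→0; π[8]=0 (border '')
j=9 s[j]='b': π[9]=0 (border '')
j=10 s[j]='b': π[10]=0 (border '')
j=11 s[j]='b': π[11]=0 (border '')
j=12 s[j]='b': π[12]=0 (border '')
j=13 s[j]='b': π[13]=0 (border '')
j=14 s[j]='b': π[14]=0 (border '')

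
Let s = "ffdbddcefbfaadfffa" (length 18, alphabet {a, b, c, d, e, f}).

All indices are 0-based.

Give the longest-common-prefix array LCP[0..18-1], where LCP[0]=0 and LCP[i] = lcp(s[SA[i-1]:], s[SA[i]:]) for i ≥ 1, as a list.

[0, 1, 1, 0, 1, 0, 0, 1, 1, 1, 0, 0, 2, 1, 1, 1, 2, 2]

sorted suffixes:
  #0 SA[0]=17  'a'
  #1 SA[1]=11  'aadfffa'
  #2 SA[2]=12  'adfffa'
  #3 SA[3]=3  'bddcefbfaadfffa'
  #4 SA[4]=9  'bfaadfffa'
  #5 SA[5]=6  'cefbfaadfffa'
  #6 SA[6]=2  'dbddcefbfaadfffa'
  #7 SA[7]=5  'dcefbfaadfffa'
  #8 SA[8]=4  'ddcefbfaadfffa'
  #9 SA[9]=13  'dfffa'
  #10 SA[10]=7  'efbfaadfffa'
  #11 SA[11]=16  'fa'
  #12 SA[12]=10  'faadfffa'
  #13 SA[13]=8  'fbfaadfffa'
  #14 SA[14]=1  'fdbddcefbfaadfffa'
  #15 SA[15]=15  'ffa'
  #16 SA[16]=0  'ffdbddcefbfaadfffa'
  #17 SA[17]=14  'fffa'

SA = [17, 11, 12, 3, 9, 6, 2, 5, 4, 13, 7, 16, 10, 8, 1, 15, 0, 14]
rank  pair      lcp
   1  s[17:],s[11:]  1  'a'
   2  s[11:],s[12:]  1  'a'
   3  s[12:],s[3:]  0  ''
   4  s[3:],s[9:]  1  'b'
   5  s[9:],s[6:]  0  ''
   6  s[6:],s[2:]  0  ''
   7  s[2:],s[5:]  1  'd'
   8  s[5:],s[4:]  1  'd'
   9  s[4:],s[13:]  1  'd'
  10  s[13:],s[7:]  0  ''
  11  s[7:],s[16:]  0  ''
  12  s[16:],s[10:]  2  'fa'
  13  s[10:],s[8:]  1  'f'
  14  s[8:],s[1:]  1  'f'
  15  s[1:],s[15:]  1  'f'
  16  s[15:],s[0:]  2  'ff'
  17  s[0:],s[14:]  2  'ff'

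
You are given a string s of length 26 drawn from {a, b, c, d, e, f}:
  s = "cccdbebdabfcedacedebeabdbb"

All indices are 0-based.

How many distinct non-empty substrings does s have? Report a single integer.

rank→(start, suffix):
  0 → (21, 'abdbb')
  1 → (8, 'abfcedacedebeabdbb')
  2 → (14, 'acedebeabdbb')
  3 → (25, 'b')
  4 → (24, 'bb')
  5 → (6, 'bdabfcedacedebeabdbb')
  6 → (22, 'bdbb')
  7 → (19, 'beabdbb')
  8 → (4, 'bebdabfcedacedebeabdbb')
  9 → (9, 'bfcedacedebeabdbb')
  10 → (0, 'cccdbebdabfcedacedebeabdbb')
  11 → (1, 'ccdbebdabfcedacedebeabdbb')
  12 → (2, 'cdbebdabfcedacedebeabdbb')
  13 → (11, 'cedacedebeabdbb')
  14 → (15, 'cedebeabdbb')
  15 → (7, 'dabfcedacedebeabdbb')
  16 → (13, 'dacedebeabdbb')
  17 → (23, 'dbb')
  18 → (3, 'dbebdabfcedacedebeabdbb')
  19 → (17, 'debeabdbb')
  20 → (20, 'eabdbb')
  21 → (5, 'ebdabfcedacedebeabdbb')
  22 → (18, 'ebeabdbb')
  23 → (12, 'edacedebeabdbb')
  24 → (16, 'edebeabdbb')
  25 → (10, 'fcedacedebeabdbb')

SA = [21, 8, 14, 25, 24, 6, 22, 19, 4, 9, 0, 1, 2, 11, 15, 7, 13, 23, 3, 17, 20, 5, 18, 12, 16, 10]
i: (SA[i-1],SA[i]) lcp shared
  1: (21,8) 2 'ab'
  2: (8,14) 1 'a'
  3: (14,25) 0 ''
  4: (25,24) 1 'b'
  5: (24,6) 1 'b'
  6: (6,22) 2 'bd'
  7: (22,19) 1 'b'
  8: (19,4) 2 'be'
  9: (4,9) 1 'b'
  10: (9,0) 0 ''
  11: (0,1) 2 'cc'
  12: (1,2) 1 'c'
  13: (2,11) 1 'c'
  14: (11,15) 3 'ced'
  15: (15,7) 0 ''
  16: (7,13) 2 'da'
  17: (13,23) 1 'd'
  18: (23,3) 2 'db'
  19: (3,17) 1 'd'
  20: (17,20) 0 ''
  21: (20,5) 1 'e'
  22: (5,18) 2 'eb'
  23: (18,12) 1 'e'
  24: (12,16) 2 'ed'
  25: (16,10) 0 ''

n(n+1)/2 = 26·27/2 = 351
Σ LCP = 0 + 2 + 1 + 0 + 1 + 1 + 2 + 1 + 2 + 1 + 0 + 2 + 1 + 1 + 3 + 0 + 2 + 1 + 2 + 1 + 0 + 1 + 2 + 1 + 2 + 0 = 30
distinct = 351 − 30 = 321

321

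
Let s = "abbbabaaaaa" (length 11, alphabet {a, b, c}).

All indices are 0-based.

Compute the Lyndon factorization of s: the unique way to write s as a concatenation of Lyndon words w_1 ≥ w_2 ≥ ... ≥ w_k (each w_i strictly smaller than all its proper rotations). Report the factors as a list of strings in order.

["abbb", "ab", "a", "a", "a", "a", "a"]

emit factor 1: 'abbb' (i=0, period=4)
emit factor 2: 'ab' (i=4, period=2)
emit factor 3: 'a' (i=6, period=1)
emit factor 4: 'a' (i=7, period=1)
emit factor 5: 'a' (i=8, period=1)
emit factor 6: 'a' (i=9, period=1)
emit factor 7: 'a' (i=10, period=1)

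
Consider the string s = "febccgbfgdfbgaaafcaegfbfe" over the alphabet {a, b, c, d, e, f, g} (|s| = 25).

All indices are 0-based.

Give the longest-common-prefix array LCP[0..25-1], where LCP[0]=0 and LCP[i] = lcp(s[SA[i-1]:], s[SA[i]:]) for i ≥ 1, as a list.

sorted suffixes:
  #0 SA[0]=13  'aaafcaegfbfe'
  #1 SA[1]=14  'aafcaegfbfe'
  #2 SA[2]=18  'aegfbfe'
  #3 SA[3]=15  'afcaegfbfe'
  #4 SA[4]=2  'bccgbfgdfbgaaafcaegfbfe'
  #5 SA[5]=22  'bfe'
  #6 SA[6]=6  'bfgdfbgaaafcaegfbfe'
  #7 SA[7]=11  'bgaaafcaegfbfe'
  #8 SA[8]=17  'caegfbfe'
  #9 SA[9]=3  'ccgbfgdfbgaaafcaegfbfe'
  #10 SA[10]=4  'cgbfgdfbgaaafcaegfbfe'
  #11 SA[11]=9  'dfbgaaafcaegfbfe'
  #12 SA[12]=24  'e'
  #13 SA[13]=1  'ebccgbfgdfbgaaafcaegfbfe'
  #14 SA[14]=19  'egfbfe'
  #15 SA[15]=21  'fbfe'
  #16 SA[16]=10  'fbgaaafcaegfbfe'
  #17 SA[17]=16  'fcaegfbfe'
  #18 SA[18]=23  'fe'
  #19 SA[19]=0  'febccgbfgdfbgaaafcaegfbfe'
  #20 SA[20]=7  'fgdfbgaaafcaegfbfe'
  #21 SA[21]=12  'gaaafcaegfbfe'
  #22 SA[22]=5  'gbfgdfbgaaafcaegfbfe'
  #23 SA[23]=8  'gdfbgaaafcaegfbfe'
  #24 SA[24]=20  'gfbfe'

SA = [13, 14, 18, 15, 2, 22, 6, 11, 17, 3, 4, 9, 24, 1, 19, 21, 10, 16, 23, 0, 7, 12, 5, 8, 20]
i: (SA[i-1],SA[i]) lcp shared
  1: (13,14) 2 'aa'
  2: (14,18) 1 'a'
  3: (18,15) 1 'a'
  4: (15,2) 0 ''
  5: (2,22) 1 'b'
  6: (22,6) 2 'bf'
  7: (6,11) 1 'b'
  8: (11,17) 0 ''
  9: (17,3) 1 'c'
  10: (3,4) 1 'c'
  11: (4,9) 0 ''
  12: (9,24) 0 ''
  13: (24,1) 1 'e'
  14: (1,19) 1 'e'
  15: (19,21) 0 ''
  16: (21,10) 2 'fb'
  17: (10,16) 1 'f'
  18: (16,23) 1 'f'
  19: (23,0) 2 'fe'
  20: (0,7) 1 'f'
  21: (7,12) 0 ''
  22: (12,5) 1 'g'
  23: (5,8) 1 'g'
  24: (8,20) 1 'g'

[0, 2, 1, 1, 0, 1, 2, 1, 0, 1, 1, 0, 0, 1, 1, 0, 2, 1, 1, 2, 1, 0, 1, 1, 1]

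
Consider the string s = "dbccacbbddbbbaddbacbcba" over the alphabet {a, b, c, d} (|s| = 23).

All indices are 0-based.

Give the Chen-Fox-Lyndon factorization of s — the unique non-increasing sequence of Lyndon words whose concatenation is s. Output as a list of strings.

["d", "bcc", "acbbddbbbaddbacbcb", "a"]

emit factor 1: 'd' (i=0, period=1)
emit factor 2: 'bcc' (i=1, period=3)
emit factor 3: 'acbbddbbbaddbacbcb' (i=4, period=18)
emit factor 4: 'a' (i=22, period=1)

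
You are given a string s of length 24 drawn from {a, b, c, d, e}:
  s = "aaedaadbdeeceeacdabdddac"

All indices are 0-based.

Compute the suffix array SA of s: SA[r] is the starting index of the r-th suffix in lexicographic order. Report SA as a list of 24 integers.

sorted suffixes:
  #0 SA[0]=4  'aadbdeeceeacdabdddac'
  #1 SA[1]=0  'aaedaadbdeeceeacdabdddac'
  #2 SA[2]=17  'abdddac'
  #3 SA[3]=22  'ac'
  #4 SA[4]=14  'acdabdddac'
  #5 SA[5]=5  'adbdeeceeacdabdddac'
  #6 SA[6]=1  'aedaadbdeeceeacdabdddac'
  #7 SA[7]=18  'bdddac'
  #8 SA[8]=7  'bdeeceeacdabdddac'
  #9 SA[9]=23  'c'
  #10 SA[10]=15  'cdabdddac'
  #11 SA[11]=11  'ceeacdabdddac'
  #12 SA[12]=3  'daadbdeeceeacdabdddac'
  #13 SA[13]=16  'dabdddac'
  #14 SA[14]=21  'dac'
  #15 SA[15]=6  'dbdeeceeacdabdddac'
  #16 SA[16]=20  'ddac'
  #17 SA[17]=19  'dddac'
  #18 SA[18]=8  'deeceeacdabdddac'
  #19 SA[19]=13  'eacdabdddac'
  #20 SA[20]=10  'eceeacdabdddac'
  #21 SA[21]=2  'edaadbdeeceeacdabdddac'
  #22 SA[22]=12  'eeacdabdddac'
  #23 SA[23]=9  'eeceeacdabdddac'

[4, 0, 17, 22, 14, 5, 1, 18, 7, 23, 15, 11, 3, 16, 21, 6, 20, 19, 8, 13, 10, 2, 12, 9]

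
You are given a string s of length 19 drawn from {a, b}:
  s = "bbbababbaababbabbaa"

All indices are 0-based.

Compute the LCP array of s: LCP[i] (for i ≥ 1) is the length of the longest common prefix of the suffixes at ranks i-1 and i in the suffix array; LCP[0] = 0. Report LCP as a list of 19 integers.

[0, 1, 2, 1, 6, 2, 5, 4, 0, 3, 2, 3, 6, 5, 1, 4, 3, 4, 2]

rank | idx | suffix
   0 |  18 | a
   1 |  17 | aa
   2 |   8 | aababbabbaa
   3 |   3 | ababbaababbabbaa
   4 |   9 | ababbabbaa
   5 |  14 | abbaa
   6 |   5 | abbaababbabbaa
   7 |  11 | abbabbaa
   8 |  16 | baa
   9 |   7 | baababbabbaa
  10 |   2 | bababbaababbabbaa
  11 |  13 | babbaa
  12 |   4 | babbaababbabbaa
  13 |  10 | babbabbaa
  14 |  15 | bbaa
  15 |   6 | bbaababbabbaa
  16 |   1 | bbababbaababbabbaa
  17 |  12 | bbabbaa
  18 |   0 | bbbababbaababbabbaa

SA = [18, 17, 8, 3, 9, 14, 5, 11, 16, 7, 2, 13, 4, 10, 15, 6, 1, 12, 0]
i: (SA[i-1],SA[i]) lcp shared
  1: (18,17) 1 'a'
  2: (17,8) 2 'aa'
  3: (8,3) 1 'a'
  4: (3,9) 6 'ababba'
  5: (9,14) 2 'ab'
  6: (14,5) 5 'abbaa'
  7: (5,11) 4 'abba'
  8: (11,16) 0 ''
  9: (16,7) 3 'baa'
  10: (7,2) 2 'ba'
  11: (2,13) 3 'bab'
  12: (13,4) 6 'babbaa'
  13: (4,10) 5 'babba'
  14: (10,15) 1 'b'
  15: (15,6) 4 'bbaa'
  16: (6,1) 3 'bba'
  17: (1,12) 4 'bbab'
  18: (12,0) 2 'bb'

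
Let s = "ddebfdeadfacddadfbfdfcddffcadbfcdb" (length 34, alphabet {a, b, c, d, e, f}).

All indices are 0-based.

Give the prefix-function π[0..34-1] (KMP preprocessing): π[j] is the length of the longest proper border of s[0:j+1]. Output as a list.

[0, 1, 0, 0, 0, 1, 0, 0, 1, 0, 0, 0, 1, 2, 0, 1, 0, 0, 0, 1, 0, 0, 1, 2, 0, 0, 0, 0, 1, 0, 0, 0, 1, 0]

π[0] = 0
j=1 s[j]='d': π[1]=1 (border 'd')
j=2 s[j]='e': k: 1→0; π[2]=0 (border '')
j=3 s[j]='b': π[3]=0 (border '')
j=4 s[j]='f': π[4]=0 (border '')
j=5 s[j]='d': π[5]=1 (border 'd')
j=6 s[j]='e': k: 1→0; π[6]=0 (border '')
j=7 s[j]='a': π[7]=0 (border '')
j=8 s[j]='d': π[8]=1 (border 'd')
j=9 s[j]='f': k: 1→0; π[9]=0 (border '')
j=10 s[j]='a': π[10]=0 (border '')
j=11 s[j]='c': π[11]=0 (border '')
j=12 s[j]='d': π[12]=1 (border 'd')
j=13 s[j]='d': π[13]=2 (border 'dd')
j=14 s[j]='a': k: 2→1→0; π[14]=0 (border '')
j=15 s[j]='d': π[15]=1 (border 'd')
j=16 s[j]='f': k: 1→0; π[16]=0 (border '')
j=17 s[j]='b': π[17]=0 (border '')
j=18 s[j]='f': π[18]=0 (border '')
j=19 s[j]='d': π[19]=1 (border 'd')
j=20 s[j]='f': k: 1→0; π[20]=0 (border '')
j=21 s[j]='c': π[21]=0 (border '')
j=22 s[j]='d': π[22]=1 (border 'd')
j=23 s[j]='d': π[23]=2 (border 'dd')
j=24 s[j]='f': k: 2→1→0; π[24]=0 (border '')
j=25 s[j]='f': π[25]=0 (border '')
j=26 s[j]='c': π[26]=0 (border '')
j=27 s[j]='a': π[27]=0 (border '')
j=28 s[j]='d': π[28]=1 (border 'd')
j=29 s[j]='b': k: 1→0; π[29]=0 (border '')
j=30 s[j]='f': π[30]=0 (border '')
j=31 s[j]='c': π[31]=0 (border '')
j=32 s[j]='d': π[32]=1 (border 'd')
j=33 s[j]='b': k: 1→0; π[33]=0 (border '')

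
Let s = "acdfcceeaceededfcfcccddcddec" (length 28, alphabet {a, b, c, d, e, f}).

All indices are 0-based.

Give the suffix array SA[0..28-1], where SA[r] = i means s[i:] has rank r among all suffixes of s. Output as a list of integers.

rank | idx | suffix
   0 |   0 | acdfcceeaceededfcfcccddcddec
   1 |   8 | aceededfcfcccddcddec
   2 |  27 | c
   3 |  18 | cccddcddec
   4 |  19 | ccddcddec
   5 |   4 | cceeaceededfcfcccddcddec
   6 |  20 | cddcddec
   7 |  23 | cddec
   8 |   1 | cdfcceeaceededfcfcccddcddec
   9 |   5 | ceeaceededfcfcccddcddec
  10 |   9 | ceededfcfcccddcddec
  11 |  16 | cfcccddcddec
  12 |  22 | dcddec
  13 |  21 | ddcddec
  14 |  24 | ddec
  15 |  25 | dec
  16 |  12 | dedfcfcccddcddec
  17 |   2 | dfcceeaceededfcfcccddcddec
  18 |  14 | dfcfcccddcddec
  19 |   7 | eaceededfcfcccddcddec
  20 |  26 | ec
  21 |  11 | ededfcfcccddcddec
  22 |  13 | edfcfcccddcddec
  23 |   6 | eeaceededfcfcccddcddec
  24 |  10 | eededfcfcccddcddec
  25 |  17 | fcccddcddec
  26 |   3 | fcceeaceededfcfcccddcddec
  27 |  15 | fcfcccddcddec

[0, 8, 27, 18, 19, 4, 20, 23, 1, 5, 9, 16, 22, 21, 24, 25, 12, 2, 14, 7, 26, 11, 13, 6, 10, 17, 3, 15]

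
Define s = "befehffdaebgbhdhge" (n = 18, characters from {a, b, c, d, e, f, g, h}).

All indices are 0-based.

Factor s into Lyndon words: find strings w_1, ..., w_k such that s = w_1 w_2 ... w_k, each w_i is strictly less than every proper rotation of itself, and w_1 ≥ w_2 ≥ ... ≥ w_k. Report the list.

emit factor 1: 'befehffd' (i=0, period=8)
emit factor 2: 'aebgbhdhge' (i=8, period=10)

["befehffd", "aebgbhdhge"]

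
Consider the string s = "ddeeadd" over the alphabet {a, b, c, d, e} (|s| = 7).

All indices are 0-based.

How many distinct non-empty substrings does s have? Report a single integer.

23

rank | idx | suffix
   0 |   4 | add
   1 |   6 | d
   2 |   5 | dd
   3 |   0 | ddeeadd
   4 |   1 | deeadd
   5 |   3 | eadd
   6 |   2 | eeadd

SA = [4, 6, 5, 0, 1, 3, 2]
[i] adj suffixes → lcp
  [1] 4/6 → 0 ('')
  [2] 6/5 → 1 ('d')
  [3] 5/0 → 2 ('dd')
  [4] 0/1 → 1 ('d')
  [5] 1/3 → 0 ('')
  [6] 3/2 → 1 ('e')

n(n+1)/2 = 7·8/2 = 28
Σ LCP = 0 + 0 + 1 + 2 + 1 + 0 + 1 = 5
distinct = 28 − 5 = 23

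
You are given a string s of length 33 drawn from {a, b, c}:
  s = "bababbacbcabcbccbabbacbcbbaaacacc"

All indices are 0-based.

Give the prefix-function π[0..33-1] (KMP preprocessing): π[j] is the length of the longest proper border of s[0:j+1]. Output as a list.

π[0] = 0
j=1 s[j]='a': π[1]=0 (border '')
j=2 s[j]='b': π[2]=1 (border 'b')
j=3 s[j]='a': π[3]=2 (border 'ba')
j=4 s[j]='b': π[4]=3 (border 'bab')
j=5 s[j]='b': k: 3→1→0; π[5]=1 (border 'b')
j=6 s[j]='a': π[6]=2 (border 'ba')
j=7 s[j]='c': k: 2→0; π[7]=0 (border '')
j=8 s[j]='b': π[8]=1 (border 'b')
j=9 s[j]='c': k: 1→0; π[9]=0 (border '')
j=10 s[j]='a': π[10]=0 (border '')
j=11 s[j]='b': π[11]=1 (border 'b')
j=12 s[j]='c': k: 1→0; π[12]=0 (border '')
j=13 s[j]='b': π[13]=1 (border 'b')
j=14 s[j]='c': k: 1→0; π[14]=0 (border '')
j=15 s[j]='c': π[15]=0 (border '')
j=16 s[j]='b': π[16]=1 (border 'b')
j=17 s[j]='a': π[17]=2 (border 'ba')
j=18 s[j]='b': π[18]=3 (border 'bab')
j=19 s[j]='b': k: 3→1→0; π[19]=1 (border 'b')
j=20 s[j]='a': π[20]=2 (border 'ba')
j=21 s[j]='c': k: 2→0; π[21]=0 (border '')
j=22 s[j]='b': π[22]=1 (border 'b')
j=23 s[j]='c': k: 1→0; π[23]=0 (border '')
j=24 s[j]='b': π[24]=1 (border 'b')
j=25 s[j]='b': k: 1→0; π[25]=1 (border 'b')
j=26 s[j]='a': π[26]=2 (border 'ba')
j=27 s[j]='a': k: 2→0; π[27]=0 (border '')
j=28 s[j]='a': π[28]=0 (border '')
j=29 s[j]='c': π[29]=0 (border '')
j=30 s[j]='a': π[30]=0 (border '')
j=31 s[j]='c': π[31]=0 (border '')
j=32 s[j]='c': π[32]=0 (border '')

[0, 0, 1, 2, 3, 1, 2, 0, 1, 0, 0, 1, 0, 1, 0, 0, 1, 2, 3, 1, 2, 0, 1, 0, 1, 1, 2, 0, 0, 0, 0, 0, 0]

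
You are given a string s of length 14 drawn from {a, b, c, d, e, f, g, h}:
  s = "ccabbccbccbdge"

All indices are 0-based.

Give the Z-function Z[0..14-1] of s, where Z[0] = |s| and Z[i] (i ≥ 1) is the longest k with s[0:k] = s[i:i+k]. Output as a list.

Z[0]=14
i=1: outside box; Z[1]=1 grow→box=[1,2)
i=2: outside box; Z[2]=0
i=3: outside box; Z[3]=0
i=4: outside box; Z[4]=0
i=5: outside box; Z[5]=2 grow→box=[5,7)
i=6: min(r-i=1, Z[1]=1)=1; Z[6]=1
i=7: outside box; Z[7]=0
i=8: outside box; Z[8]=2 grow→box=[8,10)
i=9: min(r-i=1, Z[1]=1)=1; Z[9]=1
i=10: outside box; Z[10]=0
i=11: outside box; Z[11]=0
i=12: outside box; Z[12]=0
i=13: outside box; Z[13]=0

[14, 1, 0, 0, 0, 2, 1, 0, 2, 1, 0, 0, 0, 0]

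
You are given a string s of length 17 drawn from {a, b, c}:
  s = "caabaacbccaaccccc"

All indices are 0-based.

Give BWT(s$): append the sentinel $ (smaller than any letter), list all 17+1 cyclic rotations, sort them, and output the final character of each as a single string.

ccbcaaaacc$cacbcca

rank  rotation            last
    0  $caabaacbccaaccccc  c
    1  aabaacbccaaccccc$c  c
    2  aacbccaaccccc$caab  b
    3  aaccccc$caabaacbcc  c
    4  abaacbccaaccccc$ca  a
    5  acbccaaccccc$caaba  a
    6  accccc$caabaacbcca  a
    7  baacbccaaccccc$caa  a
    8  bccaaccccc$caabaac  c
    9  c$caabaacbccaacccc  c
   10  caabaacbccaaccccc$  $
   11  caaccccc$caabaacbc  c
   12  cbccaaccccc$caabaa  a
   13  cc$caabaacbccaaccc  c
   14  ccaaccccc$caabaacb  b
   15  ccc$caabaacbccaacc  c
   16  cccc$caabaacbccaac  c
   17  ccccc$caabaacbccaa  a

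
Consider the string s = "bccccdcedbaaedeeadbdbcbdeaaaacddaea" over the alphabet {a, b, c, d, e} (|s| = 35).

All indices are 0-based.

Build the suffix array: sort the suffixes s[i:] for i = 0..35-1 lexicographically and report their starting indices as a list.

sorted suffixes:
  #0 SA[0]=34  'a'
  #1 SA[1]=25  'aaaacddaea'
  #2 SA[2]=26  'aaacddaea'
  #3 SA[3]=27  'aacddaea'
  #4 SA[4]=10  'aaedeeadbdbcbdeaaaacddaea'
  #5 SA[5]=28  'acddaea'
  #6 SA[6]=16  'adbdbcbdeaaaacddaea'
  #7 SA[7]=32  'aea'
  #8 SA[8]=11  'aedeeadbdbcbdeaaaacddaea'
  #9 SA[9]=9  'baaedeeadbdbcbdeaaaacddaea'
  #10 SA[10]=20  'bcbdeaaaacddaea'
  #11 SA[11]=0  'bccccdcedbaaedeeadbdbcbdeaaaacddaea'
  #12 SA[12]=18  'bdbcbdeaaaacddaea'
  #13 SA[13]=22  'bdeaaaacddaea'
  #14 SA[14]=21  'cbdeaaaacddaea'
  #15 SA[15]=1  'ccccdcedbaaedeeadbdbcbdeaaaacddaea'
  #16 SA[16]=2  'cccdcedbaaedeeadbdbcbdeaaaacddaea'
  #17 SA[17]=3  'ccdcedbaaedeeadbdbcbdeaaaacddaea'
  #18 SA[18]=4  'cdcedbaaedeeadbdbcbdeaaaacddaea'
  #19 SA[19]=29  'cddaea'
  #20 SA[20]=6  'cedbaaedeeadbdbcbdeaaaacddaea'
  #21 SA[21]=31  'daea'
  #22 SA[22]=8  'dbaaedeeadbdbcbdeaaaacddaea'
  #23 SA[23]=19  'dbcbdeaaaacddaea'
  #24 SA[24]=17  'dbdbcbdeaaaacddaea'
  #25 SA[25]=5  'dcedbaaedeeadbdbcbdeaaaacddaea'
  #26 SA[26]=30  'ddaea'
  #27 SA[27]=23  'deaaaacddaea'
  #28 SA[28]=13  'deeadbdbcbdeaaaacddaea'
  #29 SA[29]=33  'ea'
  #30 SA[30]=24  'eaaaacddaea'
  #31 SA[31]=15  'eadbdbcbdeaaaacddaea'
  #32 SA[32]=7  'edbaaedeeadbdbcbdeaaaacddaea'
  #33 SA[33]=12  'edeeadbdbcbdeaaaacddaea'
  #34 SA[34]=14  'eeadbdbcbdeaaaacddaea'

[34, 25, 26, 27, 10, 28, 16, 32, 11, 9, 20, 0, 18, 22, 21, 1, 2, 3, 4, 29, 6, 31, 8, 19, 17, 5, 30, 23, 13, 33, 24, 15, 7, 12, 14]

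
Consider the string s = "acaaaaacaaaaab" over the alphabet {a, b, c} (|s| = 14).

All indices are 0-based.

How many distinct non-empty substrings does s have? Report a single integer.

rank→(start, suffix):
  0 → (8, 'aaaaab')
  1 → (2, 'aaaaacaaaaab')
  2 → (9, 'aaaab')
  3 → (3, 'aaaacaaaaab')
  4 → (10, 'aaab')
  5 → (4, 'aaacaaaaab')
  6 → (11, 'aab')
  7 → (5, 'aacaaaaab')
  8 → (12, 'ab')
  9 → (6, 'acaaaaab')
  10 → (0, 'acaaaaacaaaaab')
  11 → (13, 'b')
  12 → (7, 'caaaaab')
  13 → (1, 'caaaaacaaaaab')

SA = [8, 2, 9, 3, 10, 4, 11, 5, 12, 6, 0, 13, 7, 1]
i: (SA[i-1],SA[i]) lcp shared
  1: (8,2) 5 'aaaaa'
  2: (2,9) 4 'aaaa'
  3: (9,3) 4 'aaaa'
  4: (3,10) 3 'aaa'
  5: (10,4) 3 'aaa'
  6: (4,11) 2 'aa'
  7: (11,5) 2 'aa'
  8: (5,12) 1 'a'
  9: (12,6) 1 'a'
  10: (6,0) 7 'acaaaaa'
  11: (0,13) 0 ''
  12: (13,7) 0 ''
  13: (7,1) 6 'caaaaa'

n(n+1)/2 = 14·15/2 = 105
Σ LCP = 0 + 5 + 4 + 4 + 3 + 3 + 2 + 2 + 1 + 1 + 7 + 0 + 0 + 6 = 38
distinct = 105 − 38 = 67

67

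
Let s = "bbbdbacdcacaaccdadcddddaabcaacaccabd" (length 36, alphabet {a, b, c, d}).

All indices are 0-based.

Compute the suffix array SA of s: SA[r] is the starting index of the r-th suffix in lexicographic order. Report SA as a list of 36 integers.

sorted suffixes:
  #0 SA[0]=23  'aabcaacaccabd'
  #1 SA[1]=27  'aacaccabd'
  #2 SA[2]=11  'aaccdadcddddaabcaacaccabd'
  #3 SA[3]=24  'abcaacaccabd'
  #4 SA[4]=33  'abd'
  #5 SA[5]=9  'acaaccdadcddddaabcaacaccabd'
  #6 SA[6]=28  'acaccabd'
  #7 SA[7]=30  'accabd'
  #8 SA[8]=12  'accdadcddddaabcaacaccabd'
  #9 SA[9]=5  'acdcacaaccdadcddddaabcaacaccabd'
  #10 SA[10]=16  'adcddddaabcaacaccabd'
  #11 SA[11]=4  'bacdcacaaccdadcddddaabcaacaccabd'
  #12 SA[12]=0  'bbbdbacdcacaaccdadcddddaabcaacaccabd'
  #13 SA[13]=1  'bbdbacdcacaaccdadcddddaabcaacaccabd'
  #14 SA[14]=25  'bcaacaccabd'
  #15 SA[15]=34  'bd'
  #16 SA[16]=2  'bdbacdcacaaccdadcddddaabcaacaccabd'
  #17 SA[17]=26  'caacaccabd'
  #18 SA[18]=10  'caaccdadcddddaabcaacaccabd'
  #19 SA[19]=32  'cabd'
  #20 SA[20]=8  'cacaaccdadcddddaabcaacaccabd'
  #21 SA[21]=29  'caccabd'
  #22 SA[22]=31  'ccabd'
  #23 SA[23]=13  'ccdadcddddaabcaacaccabd'
  #24 SA[24]=14  'cdadcddddaabcaacaccabd'
  #25 SA[25]=6  'cdcacaaccdadcddddaabcaacaccabd'
  #26 SA[26]=18  'cddddaabcaacaccabd'
  #27 SA[27]=35  'd'
  #28 SA[28]=22  'daabcaacaccabd'
  #29 SA[29]=15  'dadcddddaabcaacaccabd'
  #30 SA[30]=3  'dbacdcacaaccdadcddddaabcaacaccabd'
  #31 SA[31]=7  'dcacaaccdadcddddaabcaacaccabd'
  #32 SA[32]=17  'dcddddaabcaacaccabd'
  #33 SA[33]=21  'ddaabcaacaccabd'
  #34 SA[34]=20  'dddaabcaacaccabd'
  #35 SA[35]=19  'ddddaabcaacaccabd'

[23, 27, 11, 24, 33, 9, 28, 30, 12, 5, 16, 4, 0, 1, 25, 34, 2, 26, 10, 32, 8, 29, 31, 13, 14, 6, 18, 35, 22, 15, 3, 7, 17, 21, 20, 19]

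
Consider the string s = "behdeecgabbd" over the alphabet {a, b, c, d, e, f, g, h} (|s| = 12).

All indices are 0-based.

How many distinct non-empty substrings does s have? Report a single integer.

73

rank→(start, suffix):
  0 → (8, 'abbd')
  1 → (9, 'bbd')
  2 → (10, 'bd')
  3 → (0, 'behdeecgabbd')
  4 → (6, 'cgabbd')
  5 → (11, 'd')
  6 → (3, 'deecgabbd')
  7 → (5, 'ecgabbd')
  8 → (4, 'eecgabbd')
  9 → (1, 'ehdeecgabbd')
  10 → (7, 'gabbd')
  11 → (2, 'hdeecgabbd')

SA = [8, 9, 10, 0, 6, 11, 3, 5, 4, 1, 7, 2]
i: (SA[i-1],SA[i]) lcp shared
  1: (8,9) 0 ''
  2: (9,10) 1 'b'
  3: (10,0) 1 'b'
  4: (0,6) 0 ''
  5: (6,11) 0 ''
  6: (11,3) 1 'd'
  7: (3,5) 0 ''
  8: (5,4) 1 'e'
  9: (4,1) 1 'e'
  10: (1,7) 0 ''
  11: (7,2) 0 ''

n(n+1)/2 = 12·13/2 = 78
Σ LCP = 0 + 0 + 1 + 1 + 0 + 0 + 1 + 0 + 1 + 1 + 0 + 0 = 5
distinct = 78 − 5 = 73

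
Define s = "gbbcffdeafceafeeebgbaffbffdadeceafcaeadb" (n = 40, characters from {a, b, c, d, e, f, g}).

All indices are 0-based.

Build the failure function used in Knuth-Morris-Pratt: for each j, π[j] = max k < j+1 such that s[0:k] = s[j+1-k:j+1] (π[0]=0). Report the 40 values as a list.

[0, 0, 0, 0, 0, 0, 0, 0, 0, 0, 0, 0, 0, 0, 0, 0, 0, 0, 1, 2, 0, 0, 0, 0, 0, 0, 0, 0, 0, 0, 0, 0, 0, 0, 0, 0, 0, 0, 0, 0]

π[0] = 0
j=1 s[j]='b': π[1]=0 (border '')
j=2 s[j]='b': π[2]=0 (border '')
j=3 s[j]='c': π[3]=0 (border '')
j=4 s[j]='f': π[4]=0 (border '')
j=5 s[j]='f': π[5]=0 (border '')
j=6 s[j]='d': π[6]=0 (border '')
j=7 s[j]='e': π[7]=0 (border '')
j=8 s[j]='a': π[8]=0 (border '')
j=9 s[j]='f': π[9]=0 (border '')
j=10 s[j]='c': π[10]=0 (border '')
j=11 s[j]='e': π[11]=0 (border '')
j=12 s[j]='a': π[12]=0 (border '')
j=13 s[j]='f': π[13]=0 (border '')
j=14 s[j]='e': π[14]=0 (border '')
j=15 s[j]='e': π[15]=0 (border '')
j=16 s[j]='e': π[16]=0 (border '')
j=17 s[j]='b': π[17]=0 (border '')
j=18 s[j]='g': π[18]=1 (border 'g')
j=19 s[j]='b': π[19]=2 (border 'gb')
j=20 s[j]='a': k: 2→0; π[20]=0 (border '')
j=21 s[j]='f': π[21]=0 (border '')
j=22 s[j]='f': π[22]=0 (border '')
j=23 s[j]='b': π[23]=0 (border '')
j=24 s[j]='f': π[24]=0 (border '')
j=25 s[j]='f': π[25]=0 (border '')
j=26 s[j]='d': π[26]=0 (border '')
j=27 s[j]='a': π[27]=0 (border '')
j=28 s[j]='d': π[28]=0 (border '')
j=29 s[j]='e': π[29]=0 (border '')
j=30 s[j]='c': π[30]=0 (border '')
j=31 s[j]='e': π[31]=0 (border '')
j=32 s[j]='a': π[32]=0 (border '')
j=33 s[j]='f': π[33]=0 (border '')
j=34 s[j]='c': π[34]=0 (border '')
j=35 s[j]='a': π[35]=0 (border '')
j=36 s[j]='e': π[36]=0 (border '')
j=37 s[j]='a': π[37]=0 (border '')
j=38 s[j]='d': π[38]=0 (border '')
j=39 s[j]='b': π[39]=0 (border '')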